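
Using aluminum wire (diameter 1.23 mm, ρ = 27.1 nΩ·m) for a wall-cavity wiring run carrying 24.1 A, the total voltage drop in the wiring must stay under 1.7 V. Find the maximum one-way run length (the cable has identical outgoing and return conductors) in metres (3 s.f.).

1.55 m

ρ = 27.1 nΩ·m = 2.71×10^-8 Ω·m
A = π(d/2)² = π(6.1500e-04 m)² = 1.188e-06 m²
L_max = V_max·A/(2·ρI) = (1.7)(1.188e-06)/(2×2.71×10^-8×24.1) = 1.55 m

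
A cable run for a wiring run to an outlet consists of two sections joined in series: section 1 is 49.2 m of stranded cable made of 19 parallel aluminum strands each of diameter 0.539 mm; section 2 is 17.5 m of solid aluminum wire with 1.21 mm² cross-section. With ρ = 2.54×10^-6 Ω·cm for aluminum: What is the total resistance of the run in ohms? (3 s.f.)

0.656 Ω

ρ = 2.54×10^-6 Ω·cm = 2.54×10^-8 Ω·m
Section 1: A_strand = π(2.6950e-04)² = 2.282e-07 m²; R₁ = ρL/(N·A_s) = (2.54×10^-8)(49.2)/(19×2.282e-07) = 0.2883 Ω
Section 2: A = 1.21 mm² = 1.210e-06 m²
R₂ = (2.54×10^-8)(17.5)/(1.210e-06) = 0.3674 Ω
R = R₁ + R₂ = 0.656 Ω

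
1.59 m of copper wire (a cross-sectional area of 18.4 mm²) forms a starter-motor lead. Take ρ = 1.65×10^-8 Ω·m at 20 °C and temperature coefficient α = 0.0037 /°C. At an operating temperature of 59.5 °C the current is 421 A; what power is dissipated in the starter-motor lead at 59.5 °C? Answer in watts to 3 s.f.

A = 18.4 mm² = 1.840e-05 m²
R₍20₎ = ρL/A = (1.65×10^-8)(1.59)/(1.840e-05) = 0.001426 Ω
R₍59.5₎ = R₍20₎(1 + αΔT) = 0.001426 × (1 + 0.0037×39.5) = 0.001634 Ω
P = I²R = (421)² × 0.001634 = 290 W

290 W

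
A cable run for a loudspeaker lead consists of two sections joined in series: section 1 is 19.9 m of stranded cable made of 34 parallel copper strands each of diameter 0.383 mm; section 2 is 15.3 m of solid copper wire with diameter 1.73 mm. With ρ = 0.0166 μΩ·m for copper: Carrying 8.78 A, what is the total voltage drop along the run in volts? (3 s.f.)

ρ = 0.0166 μΩ·m = 1.66×10^-8 Ω·m
Section 1: A_strand = π(1.9150e-04)² = 1.152e-07 m²; R₁ = ρL/(N·A_s) = (1.66×10^-8)(19.9)/(34×1.152e-07) = 0.08433 Ω
Section 2: A = π(d/2)² = π(8.6500e-04 m)² = 2.351e-06 m²
R₂ = (1.66×10^-8)(15.3)/(2.351e-06) = 0.108 Ω
R = R₁ + R₂ = 0.1924 Ω
V = IR = 8.78 × 0.1924 = 1.69 V

1.69 V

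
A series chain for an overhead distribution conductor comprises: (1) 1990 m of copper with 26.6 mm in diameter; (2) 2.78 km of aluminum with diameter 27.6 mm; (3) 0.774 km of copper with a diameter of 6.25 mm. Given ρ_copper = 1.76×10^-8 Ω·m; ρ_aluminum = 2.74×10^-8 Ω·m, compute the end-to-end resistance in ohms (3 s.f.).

0.634 Ω

Seg 1: A = π(d/2)² = π(1.3300e-02 m)² = 5.557e-04 m²
R_1 = (1.76×10^-8)(1990)/(5.557e-04) = 0.06302 Ω
Seg 2: A = π(d/2)² = π(1.3800e-02 m)² = 5.983e-04 m²
R_2 = (2.74×10^-8)(2780)/(5.983e-04) = 0.1273 Ω
Seg 3: A = π(d/2)² = π(3.1250e-03 m)² = 3.068e-05 m²
R_3 = (1.76×10^-8)(774)/(3.068e-05) = 0.444 Ω
R_total = R_1 + R_2 + R_3 = 0.634 Ω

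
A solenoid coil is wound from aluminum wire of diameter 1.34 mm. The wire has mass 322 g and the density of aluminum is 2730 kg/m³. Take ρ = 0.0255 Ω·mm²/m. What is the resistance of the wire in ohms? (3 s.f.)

1.51 Ω

ρ = 0.0255 Ω·mm²/m = 2.55×10^-8 Ω·m
A = π(d/2)² = π(6.7000e-04 m)² = 1.4103e-06 m²
L = m/(density·A) = 0.322/(2730×1.4103e-06) = 83.64 m
R = ρL/A = (2.55×10^-8)(83.64)/(1.4103e-06) = 1.51 Ω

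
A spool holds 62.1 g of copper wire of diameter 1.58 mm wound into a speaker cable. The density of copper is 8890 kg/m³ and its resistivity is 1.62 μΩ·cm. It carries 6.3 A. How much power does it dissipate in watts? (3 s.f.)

1.17 W

ρ = 1.62 μΩ·cm = 1.62×10^-8 Ω·m
A = π(d/2)² = π(7.9000e-04 m)² = 1.9607e-06 m²
L = m/(density·A) = 0.0621/(8890×1.9607e-06) = 3.563 m
R = ρL/A = (1.62×10^-8)(3.563)/(1.9607e-06) = 0.02944 Ω
P = I²R = (6.3)² × 0.02944 = 1.17 W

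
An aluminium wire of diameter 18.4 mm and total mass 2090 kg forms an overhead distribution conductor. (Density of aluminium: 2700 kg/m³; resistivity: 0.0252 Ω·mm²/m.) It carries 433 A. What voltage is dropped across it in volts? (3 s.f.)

ρ = 0.0252 Ω·mm²/m = 2.52×10^-8 Ω·m
A = π(d/2)² = π(9.2000e-03 m)² = 2.6590e-04 m²
L = m/(density·A) = 2090/(2700×2.6590e-04) = 2911 m
R = ρL/A = (2.52×10^-8)(2911)/(2.6590e-04) = 0.2759 Ω
V = IR = 433 × 0.2759 = 119 V

119 V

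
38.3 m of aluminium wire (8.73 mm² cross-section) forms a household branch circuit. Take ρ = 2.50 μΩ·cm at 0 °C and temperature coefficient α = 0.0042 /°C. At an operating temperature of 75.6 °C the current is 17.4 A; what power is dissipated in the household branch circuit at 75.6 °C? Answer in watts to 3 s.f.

ρ = 2.50 μΩ·cm = 2.50×10^-8 Ω·m
A = 8.73 mm² = 8.730e-06 m²
R₍0₎ = ρL/A = (2.50×10^-8)(38.3)/(8.730e-06) = 0.1097 Ω
R₍75.6₎ = R₍0₎(1 + αΔT) = 0.1097 × (1 + 0.0042×75.6) = 0.1445 Ω
P = I²R = (17.4)² × 0.1445 = 43.8 W

43.8 W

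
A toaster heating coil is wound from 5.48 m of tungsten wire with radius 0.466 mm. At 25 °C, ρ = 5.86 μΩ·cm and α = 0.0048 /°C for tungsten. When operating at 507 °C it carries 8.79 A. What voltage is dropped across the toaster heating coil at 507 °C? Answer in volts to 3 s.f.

13.7 V

ρ = 5.86 μΩ·cm = 5.86×10^-8 Ω·m
A = πr² = π(4.6600e-04 m)² = 6.822e-07 m²
R₍25₎ = ρL/A = (5.86×10^-8)(5.48)/(6.822e-07) = 0.4707 Ω
R₍507₎ = R₍25₎(1 + αΔT) = 0.4707 × (1 + 0.0048×482) = 1.56 Ω
V = IR = 8.79 × 1.56 = 13.7 V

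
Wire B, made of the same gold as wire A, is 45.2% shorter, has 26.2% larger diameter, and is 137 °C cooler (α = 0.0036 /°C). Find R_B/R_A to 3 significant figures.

0.174

R ∝ ρL/d² with ρ ∝ (1+αΔT), so R_B/R_A = (1 − 45.2/100) × (1 + 26.2/100)⁻² × (1 − 0.0036×137)
= 0.548 × 0.6279 × 0.5068 = 0.174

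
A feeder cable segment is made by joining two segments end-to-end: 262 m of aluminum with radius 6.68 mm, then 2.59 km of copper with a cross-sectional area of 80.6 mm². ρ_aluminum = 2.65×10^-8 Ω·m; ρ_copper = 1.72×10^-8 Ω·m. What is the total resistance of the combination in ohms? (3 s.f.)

0.602 Ω

Segment 1: A = πr² = π(6.6800e-03 m)² = 1.402e-04 m²
R₁ = ρL/A = (2.65×10^-8)(262)/(1.402e-04) = 0.04953 Ω
Segment 2: A = 80.6 mm² = 8.060e-05 m²
R₂ = (1.72×10^-8)(2590)/(8.060e-05) = 0.5527 Ω
R = R₁ + R₂ = 0.602 Ω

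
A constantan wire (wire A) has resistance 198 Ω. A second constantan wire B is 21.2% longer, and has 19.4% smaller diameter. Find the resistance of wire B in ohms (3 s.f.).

R ∝ L/d², so R_B/R_A = (1 + 21.2/100) × (1 − 19.4/100)⁻²
= 1.212 × 1.539 = 1.866
R_B = 1.866 × 198 = 369 Ω

369 Ω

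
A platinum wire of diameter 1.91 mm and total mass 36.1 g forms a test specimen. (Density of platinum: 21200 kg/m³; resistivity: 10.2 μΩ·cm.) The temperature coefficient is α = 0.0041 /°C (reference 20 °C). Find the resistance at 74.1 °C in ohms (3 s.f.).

0.0259 Ω

ρ = 10.2 μΩ·cm = 1.02×10^-7 Ω·m
A = π(d/2)² = π(9.5500e-04 m)² = 2.8652e-06 m²
L = m/(density·A) = 0.0361/(21200×2.8652e-06) = 0.5943 m
R = ρL/A = (1.02×10^-7)(0.5943)/(2.8652e-06) = 0.02116 Ω
R(74.1 °C) = 0.02116 × (1 + 0.0041×54.1) = 0.0259 Ω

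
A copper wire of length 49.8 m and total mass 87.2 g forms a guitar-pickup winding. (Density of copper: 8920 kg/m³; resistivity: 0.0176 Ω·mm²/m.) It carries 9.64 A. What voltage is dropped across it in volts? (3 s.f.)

ρ = 0.0176 Ω·mm²/m = 1.76×10^-8 Ω·m
A = m/(density·L) = 0.0872/(8920×49.8) = 1.9630e-07 m²
R = ρL/A = (1.76×10^-8)(49.8)/(1.9630e-07) = 4.465 Ω
V = IR = 9.64 × 4.465 = 43.0 V

43.0 V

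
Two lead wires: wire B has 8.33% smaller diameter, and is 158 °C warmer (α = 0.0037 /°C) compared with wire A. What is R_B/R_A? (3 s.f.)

1.89

R ∝ ρL/d² with ρ ∝ (1+αΔT), so R_B/R_A = (1 − 8.33/100)⁻² × (1 + 0.0037×158)
= 1.19 × 1.585 = 1.89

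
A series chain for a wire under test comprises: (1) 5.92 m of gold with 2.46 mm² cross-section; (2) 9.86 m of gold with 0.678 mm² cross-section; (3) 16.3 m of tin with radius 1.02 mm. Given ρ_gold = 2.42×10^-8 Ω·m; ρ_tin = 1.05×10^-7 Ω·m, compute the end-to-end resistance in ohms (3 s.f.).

0.934 Ω

Seg 1: A = 2.46 mm² = 2.460e-06 m²
R_1 = (2.42×10^-8)(5.92)/(2.460e-06) = 0.05824 Ω
Seg 2: A = 0.678 mm² = 6.780e-07 m²
R_2 = (2.42×10^-8)(9.86)/(6.780e-07) = 0.3519 Ω
Seg 3: A = πr² = π(1.0200e-03 m)² = 3.269e-06 m²
R_3 = (1.05×10^-7)(16.3)/(3.269e-06) = 0.5236 Ω
R_total = R_1 + R_2 + R_3 = 0.934 Ω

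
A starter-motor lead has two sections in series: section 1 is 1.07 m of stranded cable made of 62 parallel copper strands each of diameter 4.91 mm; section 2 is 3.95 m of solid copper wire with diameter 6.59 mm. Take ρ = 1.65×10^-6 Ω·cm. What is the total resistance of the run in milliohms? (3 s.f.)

1.93 mΩ

ρ = 1.65×10^-6 Ω·cm = 1.65×10^-8 Ω·m
Section 1: A_strand = π(2.4550e-03)² = 1.893e-05 m²; R₁ = ρL/(N·A_s) = (1.65×10^-8)(1.07)/(62×1.893e-05) = 1.504×10^-5 Ω
Section 2: A = π(d/2)² = π(3.2950e-03 m)² = 3.411e-05 m²
R₂ = (1.65×10^-8)(3.95)/(3.411e-05) = 0.001911 Ω
R = R₁ + R₂ = 1.93 mΩ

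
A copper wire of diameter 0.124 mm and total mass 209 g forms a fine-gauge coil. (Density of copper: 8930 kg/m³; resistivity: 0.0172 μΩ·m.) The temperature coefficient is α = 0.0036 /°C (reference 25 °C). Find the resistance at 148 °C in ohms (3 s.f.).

ρ = 0.0172 μΩ·m = 1.72×10^-8 Ω·m
A = π(d/2)² = π(6.2000e-05 m)² = 1.2076e-08 m²
L = m/(density·A) = 0.209/(8930×1.2076e-08) = 1938 m
R = ρL/A = (1.72×10^-8)(1938)/(1.2076e-08) = 2760 Ω
R(148 °C) = 2760 × (1 + 0.0036×123) = 3980 Ω

3980 Ω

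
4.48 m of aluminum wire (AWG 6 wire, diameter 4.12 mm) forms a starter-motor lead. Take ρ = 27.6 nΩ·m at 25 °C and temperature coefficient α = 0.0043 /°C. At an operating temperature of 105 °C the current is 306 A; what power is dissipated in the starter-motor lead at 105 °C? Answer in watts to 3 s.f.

1170 W

ρ = 27.6 nΩ·m = 2.76×10^-8 Ω·m
A = π(4.12/2 mm)² = π(2.0600e-03 m)² = 1.333e-05 m²
R₍25₎ = ρL/A = (2.76×10^-8)(4.48)/(1.333e-05) = 0.009275 Ω
R₍105₎ = R₍25₎(1 + αΔT) = 0.009275 × (1 + 0.0043×80) = 0.01247 Ω
P = I²R = (306)² × 0.01247 = 1170 W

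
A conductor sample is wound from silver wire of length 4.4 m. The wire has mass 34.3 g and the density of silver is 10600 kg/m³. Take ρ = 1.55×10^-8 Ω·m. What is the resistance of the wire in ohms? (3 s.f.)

A = m/(density·L) = 0.0343/(10600×4.4) = 7.3542e-07 m²
R = ρL/A = (1.55×10^-8)(4.4)/(7.3542e-07) = 0.0927 Ω

0.0927 Ω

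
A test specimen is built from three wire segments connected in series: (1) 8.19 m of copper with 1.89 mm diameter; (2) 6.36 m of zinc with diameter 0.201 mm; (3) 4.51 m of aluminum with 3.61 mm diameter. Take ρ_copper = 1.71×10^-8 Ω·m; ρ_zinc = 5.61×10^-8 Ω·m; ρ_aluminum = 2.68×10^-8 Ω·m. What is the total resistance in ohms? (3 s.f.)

11.3 Ω

Seg 1: A = π(d/2)² = π(9.4500e-04 m)² = 2.806e-06 m²
R_1 = (1.71×10^-8)(8.19)/(2.806e-06) = 0.04992 Ω
Seg 2: A = π(d/2)² = π(1.0050e-04 m)² = 3.173e-08 m²
R_2 = (5.61×10^-8)(6.36)/(3.173e-08) = 11.24 Ω
Seg 3: A = π(d/2)² = π(1.8050e-03 m)² = 1.024e-05 m²
R_3 = (2.68×10^-8)(4.51)/(1.024e-05) = 0.01181 Ω
R_total = R_1 + R_2 + R_3 = 11.3 Ω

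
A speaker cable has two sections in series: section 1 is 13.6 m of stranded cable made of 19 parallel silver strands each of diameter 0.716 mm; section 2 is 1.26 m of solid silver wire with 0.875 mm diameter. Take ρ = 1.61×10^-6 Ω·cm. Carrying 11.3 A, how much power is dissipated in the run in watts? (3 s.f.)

ρ = 1.61×10^-6 Ω·cm = 1.61×10^-8 Ω·m
Section 1: A_strand = π(3.5800e-04)² = 4.026e-07 m²; R₁ = ρL/(N·A_s) = (1.61×10^-8)(13.6)/(19×4.026e-07) = 0.02862 Ω
Section 2: A = π(d/2)² = π(4.3750e-04 m)² = 6.013e-07 m²
R₂ = (1.61×10^-8)(1.26)/(6.013e-07) = 0.03374 Ω
R = R₁ + R₂ = 0.06236 Ω
P = I²R = (11.3)² × 0.06236 = 7.96 W

7.96 W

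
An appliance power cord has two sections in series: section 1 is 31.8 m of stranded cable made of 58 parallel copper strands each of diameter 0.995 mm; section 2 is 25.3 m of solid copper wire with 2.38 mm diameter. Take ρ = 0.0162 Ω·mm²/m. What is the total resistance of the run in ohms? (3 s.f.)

0.104 Ω

ρ = 0.0162 Ω·mm²/m = 1.62×10^-8 Ω·m
Section 1: A_strand = π(4.9750e-04)² = 7.776e-07 m²; R₁ = ρL/(N·A_s) = (1.62×10^-8)(31.8)/(58×7.776e-07) = 0.01142 Ω
Section 2: A = π(d/2)² = π(1.1900e-03 m)² = 4.449e-06 m²
R₂ = (1.62×10^-8)(25.3)/(4.449e-06) = 0.09213 Ω
R = R₁ + R₂ = 0.104 Ω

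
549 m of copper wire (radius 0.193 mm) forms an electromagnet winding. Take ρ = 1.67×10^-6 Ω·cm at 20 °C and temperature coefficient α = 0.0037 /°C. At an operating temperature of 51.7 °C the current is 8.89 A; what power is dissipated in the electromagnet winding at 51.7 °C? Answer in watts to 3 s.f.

6920 W

ρ = 1.67×10^-6 Ω·cm = 1.67×10^-8 Ω·m
A = πr² = π(1.9300e-04 m)² = 1.170e-07 m²
R₍20₎ = ρL/A = (1.67×10^-8)(549)/(1.170e-07) = 78.35 Ω
R₍51.7₎ = R₍20₎(1 + αΔT) = 78.35 × (1 + 0.0037×31.7) = 87.54 Ω
P = I²R = (8.89)² × 87.54 = 6920 W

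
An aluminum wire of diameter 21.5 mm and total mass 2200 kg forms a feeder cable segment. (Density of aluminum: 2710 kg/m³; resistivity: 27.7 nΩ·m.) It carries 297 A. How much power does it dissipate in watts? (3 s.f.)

ρ = 27.7 nΩ·m = 2.77×10^-8 Ω·m
A = π(d/2)² = π(1.0750e-02 m)² = 3.6305e-04 m²
L = m/(density·A) = 2200/(2710×3.6305e-04) = 2236 m
R = ρL/A = (2.77×10^-8)(2236)/(3.6305e-04) = 0.1706 Ω
P = I²R = (297)² × 0.1706 = 15000 W

15000 W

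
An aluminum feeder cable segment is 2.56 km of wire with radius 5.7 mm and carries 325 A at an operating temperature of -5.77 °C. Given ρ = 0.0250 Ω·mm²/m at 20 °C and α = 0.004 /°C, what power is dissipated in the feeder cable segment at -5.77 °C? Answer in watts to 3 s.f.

59400 W

ρ = 0.0250 Ω·mm²/m = 2.50×10^-8 Ω·m
A = πr² = π(5.7000e-03 m)² = 1.021e-04 m²
R₍20₎ = ρL/A = (2.50×10^-8)(2560)/(1.021e-04) = 0.627 Ω
R₍-5.77₎ = R₍20₎(1 + αΔT) = 0.627 × (1 + 0.004×-25.8) = 0.5624 Ω
P = I²R = (325)² × 0.5624 = 59400 W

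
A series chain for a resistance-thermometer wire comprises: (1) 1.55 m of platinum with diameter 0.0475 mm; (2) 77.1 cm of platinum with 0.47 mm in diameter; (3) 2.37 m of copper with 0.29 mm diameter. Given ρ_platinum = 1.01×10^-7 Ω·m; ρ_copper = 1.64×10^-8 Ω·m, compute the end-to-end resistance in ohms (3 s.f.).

89.4 Ω

Seg 1: A = π(d/2)² = π(2.3750e-05 m)² = 1.772e-09 m²
R_1 = (1.01×10^-7)(1.55)/(1.772e-09) = 88.34 Ω
Seg 2: A = π(d/2)² = π(2.3500e-04 m)² = 1.735e-07 m²
R_2 = (1.01×10^-7)(0.771)/(1.735e-07) = 0.4488 Ω
Seg 3: A = π(d/2)² = π(1.4500e-04 m)² = 6.605e-08 m²
R_3 = (1.64×10^-8)(2.37)/(6.605e-08) = 0.5884 Ω
R_total = R_1 + R_2 + R_3 = 89.4 Ω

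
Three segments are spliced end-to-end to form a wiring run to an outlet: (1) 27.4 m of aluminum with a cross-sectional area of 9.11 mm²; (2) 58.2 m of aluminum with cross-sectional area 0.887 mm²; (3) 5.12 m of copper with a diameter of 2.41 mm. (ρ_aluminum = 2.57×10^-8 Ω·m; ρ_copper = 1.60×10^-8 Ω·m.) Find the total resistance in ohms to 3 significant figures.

Seg 1: A = 9.11 mm² = 9.110e-06 m²
R_1 = (2.57×10^-8)(27.4)/(9.110e-06) = 0.0773 Ω
Seg 2: A = 0.887 mm² = 8.870e-07 m²
R_2 = (2.57×10^-8)(58.2)/(8.870e-07) = 1.686 Ω
Seg 3: A = π(d/2)² = π(1.2050e-03 m)² = 4.562e-06 m²
R_3 = (1.60×10^-8)(5.12)/(4.562e-06) = 0.01796 Ω
R_total = R_1 + R_2 + R_3 = 1.78 Ω

1.78 Ω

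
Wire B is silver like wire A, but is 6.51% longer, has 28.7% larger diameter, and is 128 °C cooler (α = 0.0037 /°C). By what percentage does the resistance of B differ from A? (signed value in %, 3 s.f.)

R ∝ ρL/d² with ρ ∝ (1+αΔT), so R_B/R_A = (1 + 6.51/100) × (1 + 28.7/100)⁻² × (1 − 0.0037×128)
= 1.065 × 0.6037 × 0.5264 = 0.3385
(R_B − R_A)/R_A = 0.3385 − 1 = -66.2%

-66.2%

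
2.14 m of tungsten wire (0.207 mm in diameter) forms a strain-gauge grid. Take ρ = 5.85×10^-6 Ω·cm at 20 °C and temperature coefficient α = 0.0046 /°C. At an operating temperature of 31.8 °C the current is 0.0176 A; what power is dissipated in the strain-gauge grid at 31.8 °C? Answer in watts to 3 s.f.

ρ = 5.85×10^-6 Ω·cm = 5.85×10^-8 Ω·m
A = π(d/2)² = π(1.0350e-04 m)² = 3.365e-08 m²
R₍20₎ = ρL/A = (5.85×10^-8)(2.14)/(3.365e-08) = 3.72 Ω
R₍31.8₎ = R₍20₎(1 + αΔT) = 3.72 × (1 + 0.0046×11.8) = 3.922 Ω
P = I²R = (0.0176)² × 3.922 = 0.00121 W

0.00121 W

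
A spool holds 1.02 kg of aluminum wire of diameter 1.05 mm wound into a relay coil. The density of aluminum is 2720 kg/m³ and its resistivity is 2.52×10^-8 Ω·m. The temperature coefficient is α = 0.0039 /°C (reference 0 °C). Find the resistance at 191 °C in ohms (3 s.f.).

A = π(d/2)² = π(5.2500e-04 m)² = 8.6590e-07 m²
L = m/(density·A) = 1.02/(2720×8.6590e-07) = 433.1 m
R = ρL/A = (2.52×10^-8)(433.1)/(8.6590e-07) = 12.6 Ω
R(191 °C) = 12.6 × (1 + 0.0039×191) = 22.0 Ω

22.0 Ω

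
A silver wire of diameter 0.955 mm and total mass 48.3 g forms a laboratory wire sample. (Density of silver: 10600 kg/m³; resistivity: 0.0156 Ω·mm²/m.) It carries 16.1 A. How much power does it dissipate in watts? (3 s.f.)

ρ = 0.0156 Ω·mm²/m = 1.56×10^-8 Ω·m
A = π(d/2)² = π(4.7750e-04 m)² = 7.1630e-07 m²
L = m/(density·A) = 0.0483/(10600×7.1630e-07) = 6.361 m
R = ρL/A = (1.56×10^-8)(6.361)/(7.1630e-07) = 0.1385 Ω
P = I²R = (16.1)² × 0.1385 = 35.9 W

35.9 W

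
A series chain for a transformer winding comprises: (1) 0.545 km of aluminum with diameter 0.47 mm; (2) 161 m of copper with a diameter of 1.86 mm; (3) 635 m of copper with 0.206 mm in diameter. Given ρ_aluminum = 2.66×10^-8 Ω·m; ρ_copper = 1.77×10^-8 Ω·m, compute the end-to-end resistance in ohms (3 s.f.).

422 Ω

Seg 1: A = π(d/2)² = π(2.3500e-04 m)² = 1.735e-07 m²
R_1 = (2.66×10^-8)(545)/(1.735e-07) = 83.56 Ω
Seg 2: A = π(d/2)² = π(9.3000e-04 m)² = 2.717e-06 m²
R_2 = (1.77×10^-8)(161)/(2.717e-06) = 1.049 Ω
Seg 3: A = π(d/2)² = π(1.0300e-04 m)² = 3.333e-08 m²
R_3 = (1.77×10^-8)(635)/(3.333e-08) = 337.2 Ω
R_total = R_1 + R_2 + R_3 = 422 Ω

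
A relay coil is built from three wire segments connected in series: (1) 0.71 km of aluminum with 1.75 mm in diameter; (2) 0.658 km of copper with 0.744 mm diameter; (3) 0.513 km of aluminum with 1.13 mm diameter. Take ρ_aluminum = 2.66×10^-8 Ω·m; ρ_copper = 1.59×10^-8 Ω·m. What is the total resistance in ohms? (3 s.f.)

45.5 Ω

Seg 1: A = π(d/2)² = π(8.7500e-04 m)² = 2.405e-06 m²
R_1 = (2.66×10^-8)(710)/(2.405e-06) = 7.852 Ω
Seg 2: A = π(d/2)² = π(3.7200e-04 m)² = 4.347e-07 m²
R_2 = (1.59×10^-8)(658)/(4.347e-07) = 24.07 Ω
Seg 3: A = π(d/2)² = π(5.6500e-04 m)² = 1.003e-06 m²
R_3 = (2.66×10^-8)(513)/(1.003e-06) = 13.61 Ω
R_total = R_1 + R_2 + R_3 = 45.5 Ω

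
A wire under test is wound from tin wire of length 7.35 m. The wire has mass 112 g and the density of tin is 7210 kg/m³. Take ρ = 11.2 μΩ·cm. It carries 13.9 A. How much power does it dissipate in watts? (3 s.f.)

ρ = 11.2 μΩ·cm = 1.12×10^-7 Ω·m
A = m/(density·L) = 0.112/(7210×7.35) = 2.1135e-06 m²
R = ρL/A = (1.12×10^-7)(7.35)/(2.1135e-06) = 0.3895 Ω
P = I²R = (13.9)² × 0.3895 = 75.3 W

75.3 W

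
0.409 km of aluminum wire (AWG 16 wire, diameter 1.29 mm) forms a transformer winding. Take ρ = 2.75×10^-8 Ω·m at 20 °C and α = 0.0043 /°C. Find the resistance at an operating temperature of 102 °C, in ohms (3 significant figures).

A = π(1.29/2 mm)² = π(6.4500e-04 m)² = 1.307e-06 m²
R₍20°C₎ = ρL/A = (2.75×10^-8)(409)/(1.307e-06) = 8.606 Ω
R = R₀(1 + αΔT) = 8.606(1 + 0.0043×82) = 11.6 Ω

11.6 Ω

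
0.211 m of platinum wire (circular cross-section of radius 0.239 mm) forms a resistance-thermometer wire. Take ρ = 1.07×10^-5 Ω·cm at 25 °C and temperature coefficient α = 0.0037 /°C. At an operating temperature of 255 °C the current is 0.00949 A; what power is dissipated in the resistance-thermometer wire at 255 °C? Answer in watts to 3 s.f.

ρ = 1.07×10^-5 Ω·cm = 1.07×10^-7 Ω·m
A = πr² = π(2.3900e-04 m)² = 1.795e-07 m²
R₍25₎ = ρL/A = (1.07×10^-7)(0.211)/(1.795e-07) = 0.1258 Ω
R₍255₎ = R₍25₎(1 + αΔT) = 0.1258 × (1 + 0.0037×230) = 0.2329 Ω
P = I²R = (0.00949)² × 0.2329 = 2.10×10^-5 W

2.10×10^-5 W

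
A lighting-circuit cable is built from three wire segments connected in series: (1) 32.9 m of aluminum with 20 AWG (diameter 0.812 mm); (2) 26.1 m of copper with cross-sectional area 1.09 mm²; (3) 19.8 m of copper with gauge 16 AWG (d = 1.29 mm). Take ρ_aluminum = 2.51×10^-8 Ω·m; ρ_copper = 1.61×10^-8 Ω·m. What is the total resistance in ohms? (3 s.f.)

Seg 1: A = π(0.812/2 mm)² = π(4.0600e-04 m)² = 5.178e-07 m²
R_1 = (2.51×10^-8)(32.9)/(5.178e-07) = 1.595 Ω
Seg 2: A = 1.09 mm² = 1.090e-06 m²
R_2 = (1.61×10^-8)(26.1)/(1.090e-06) = 0.3855 Ω
Seg 3: A = π(1.29/2 mm)² = π(6.4500e-04 m)² = 1.307e-06 m²
R_3 = (1.61×10^-8)(19.8)/(1.307e-06) = 0.2439 Ω
R_total = R_1 + R_2 + R_3 = 2.22 Ω

2.22 Ω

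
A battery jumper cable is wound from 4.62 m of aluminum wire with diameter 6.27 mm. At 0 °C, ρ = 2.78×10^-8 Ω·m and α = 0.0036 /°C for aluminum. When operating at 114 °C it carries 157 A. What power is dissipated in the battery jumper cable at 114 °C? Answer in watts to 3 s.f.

A = π(d/2)² = π(3.1350e-03 m)² = 3.088e-05 m²
R₍0₎ = ρL/A = (2.78×10^-8)(4.62)/(3.088e-05) = 0.00416 Ω
R₍114₎ = R₍0₎(1 + αΔT) = 0.00416 × (1 + 0.0036×114) = 0.005867 Ω
P = I²R = (157)² × 0.005867 = 145 W

145 W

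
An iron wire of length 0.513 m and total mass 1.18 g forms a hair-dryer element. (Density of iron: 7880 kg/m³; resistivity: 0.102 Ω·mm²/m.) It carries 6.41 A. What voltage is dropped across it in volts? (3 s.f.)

ρ = 0.102 Ω·mm²/m = 1.02×10^-7 Ω·m
A = m/(density·L) = 0.00118/(7880×0.513) = 2.9190e-07 m²
R = ρL/A = (1.02×10^-7)(0.513)/(2.9190e-07) = 0.1793 Ω
V = IR = 6.41 × 0.1793 = 1.15 V

1.15 V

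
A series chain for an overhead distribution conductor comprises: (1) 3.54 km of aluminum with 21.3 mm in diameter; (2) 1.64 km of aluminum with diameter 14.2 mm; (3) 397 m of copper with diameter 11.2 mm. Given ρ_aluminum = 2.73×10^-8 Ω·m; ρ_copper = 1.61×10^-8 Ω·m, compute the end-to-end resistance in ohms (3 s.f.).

Seg 1: A = π(d/2)² = π(1.0650e-02 m)² = 3.563e-04 m²
R_1 = (2.73×10^-8)(3540)/(3.563e-04) = 0.2712 Ω
Seg 2: A = π(d/2)² = π(7.1000e-03 m)² = 1.584e-04 m²
R_2 = (2.73×10^-8)(1640)/(1.584e-04) = 0.2827 Ω
Seg 3: A = π(d/2)² = π(5.6000e-03 m)² = 9.852e-05 m²
R_3 = (1.61×10^-8)(397)/(9.852e-05) = 0.06488 Ω
R_total = R_1 + R_2 + R_3 = 0.619 Ω

0.619 Ω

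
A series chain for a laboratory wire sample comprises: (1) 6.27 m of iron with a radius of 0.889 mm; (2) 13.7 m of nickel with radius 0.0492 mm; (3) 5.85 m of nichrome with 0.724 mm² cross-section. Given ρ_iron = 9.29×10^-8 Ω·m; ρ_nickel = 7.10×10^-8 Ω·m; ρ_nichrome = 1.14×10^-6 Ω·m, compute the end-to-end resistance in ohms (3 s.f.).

Seg 1: A = πr² = π(8.8900e-04 m)² = 2.483e-06 m²
R_1 = (9.29×10^-8)(6.27)/(2.483e-06) = 0.2346 Ω
Seg 2: A = πr² = π(4.9200e-05 m)² = 7.605e-09 m²
R_2 = (7.10×10^-8)(13.7)/(7.605e-09) = 127.9 Ω
Seg 3: A = 0.724 mm² = 7.240e-07 m²
R_3 = (1.14×10^-6)(5.85)/(7.240e-07) = 9.211 Ω
R_total = R_1 + R_2 + R_3 = 137 Ω

137 Ω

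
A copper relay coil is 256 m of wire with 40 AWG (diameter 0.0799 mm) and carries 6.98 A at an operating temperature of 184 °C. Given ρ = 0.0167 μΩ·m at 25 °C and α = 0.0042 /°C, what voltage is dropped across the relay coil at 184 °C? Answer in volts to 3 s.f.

9930 V

ρ = 0.0167 μΩ·m = 1.67×10^-8 Ω·m
A = π(0.0799/2 mm)² = π(3.9950e-05 m)² = 5.014e-09 m²
R₍25₎ = ρL/A = (1.67×10^-8)(256)/(5.014e-09) = 852.7 Ω
R₍184₎ = R₍25₎(1 + αΔT) = 852.7 × (1 + 0.0042×159) = 1422 Ω
V = IR = 6.98 × 1422 = 9930 V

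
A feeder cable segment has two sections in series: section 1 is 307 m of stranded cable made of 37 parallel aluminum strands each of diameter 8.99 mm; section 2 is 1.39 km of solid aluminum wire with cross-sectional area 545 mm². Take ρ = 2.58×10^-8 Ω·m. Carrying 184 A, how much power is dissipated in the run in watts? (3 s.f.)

2340 W

Section 1: A_strand = π(4.4950e-03)² = 6.348e-05 m²; R₁ = ρL/(N·A_s) = (2.58×10^-8)(307)/(37×6.348e-05) = 0.003372 Ω
Section 2: A = 545 mm² = 5.450e-04 m²
R₂ = (2.58×10^-8)(1390)/(5.450e-04) = 0.0658 Ω
R = R₁ + R₂ = 0.06917 Ω
P = I²R = (184)² × 0.06917 = 2340 W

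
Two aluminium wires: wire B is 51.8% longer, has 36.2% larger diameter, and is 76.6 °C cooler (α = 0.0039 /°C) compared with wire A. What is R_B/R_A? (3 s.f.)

0.574

R ∝ ρL/d² with ρ ∝ (1+αΔT), so R_B/R_A = (1 + 51.8/100) × (1 + 36.2/100)⁻² × (1 − 0.0039×76.6)
= 1.518 × 0.5391 × 0.7013 = 0.574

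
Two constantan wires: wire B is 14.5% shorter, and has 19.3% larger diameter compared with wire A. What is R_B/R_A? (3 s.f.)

0.601

R ∝ L/d², so R_B/R_A = (1 − 14.5/100) × (1 + 19.3/100)⁻²
= 0.855 × 0.7026 = 0.601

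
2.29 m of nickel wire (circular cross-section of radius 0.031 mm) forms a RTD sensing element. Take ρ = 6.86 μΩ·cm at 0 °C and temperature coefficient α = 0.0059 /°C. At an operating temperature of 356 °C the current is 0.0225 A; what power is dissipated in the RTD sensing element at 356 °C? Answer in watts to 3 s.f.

ρ = 6.86 μΩ·cm = 6.86×10^-8 Ω·m
A = πr² = π(3.1000e-05 m)² = 3.019e-09 m²
R₍0₎ = ρL/A = (6.86×10^-8)(2.29)/(3.019e-09) = 52.03 Ω
R₍356₎ = R₍0₎(1 + αΔT) = 52.03 × (1 + 0.0059×356) = 161.3 Ω
P = I²R = (0.0225)² × 161.3 = 0.0817 W

0.0817 W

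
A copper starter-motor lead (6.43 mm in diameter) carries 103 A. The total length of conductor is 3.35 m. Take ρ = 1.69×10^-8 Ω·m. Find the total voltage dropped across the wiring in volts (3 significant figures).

0.180 V

A = π(d/2)² = π(3.2150e-03 m)² = 3.247e-05 m²
R = ρL/A = (1.69×10^-8)(3.35)/(3.247e-05) = 0.001743 Ω
V = IR = 103 × 0.001743 = 0.180 V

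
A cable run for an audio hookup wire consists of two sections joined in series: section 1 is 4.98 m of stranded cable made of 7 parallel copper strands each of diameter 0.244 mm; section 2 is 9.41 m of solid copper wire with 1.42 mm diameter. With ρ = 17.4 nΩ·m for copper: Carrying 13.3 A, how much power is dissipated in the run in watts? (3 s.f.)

65.1 W

ρ = 17.4 nΩ·m = 1.74×10^-8 Ω·m
Section 1: A_strand = π(1.2200e-04)² = 4.676e-08 m²; R₁ = ρL/(N·A_s) = (1.74×10^-8)(4.98)/(7×4.676e-08) = 0.2647 Ω
Section 2: A = π(d/2)² = π(7.1000e-04 m)² = 1.584e-06 m²
R₂ = (1.74×10^-8)(9.41)/(1.584e-06) = 0.1034 Ω
R = R₁ + R₂ = 0.3681 Ω
P = I²R = (13.3)² × 0.3681 = 65.1 W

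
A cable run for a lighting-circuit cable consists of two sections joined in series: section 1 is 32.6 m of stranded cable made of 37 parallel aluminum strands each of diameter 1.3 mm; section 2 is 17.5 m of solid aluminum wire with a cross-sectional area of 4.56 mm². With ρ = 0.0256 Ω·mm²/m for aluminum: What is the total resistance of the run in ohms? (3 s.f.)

0.115 Ω

ρ = 0.0256 Ω·mm²/m = 2.56×10^-8 Ω·m
Section 1: A_strand = π(6.5000e-04)² = 1.327e-06 m²; R₁ = ρL/(N·A_s) = (2.56×10^-8)(32.6)/(37×1.327e-06) = 0.01699 Ω
Section 2: A = 4.56 mm² = 4.560e-06 m²
R₂ = (2.56×10^-8)(17.5)/(4.560e-06) = 0.09825 Ω
R = R₁ + R₂ = 0.115 Ω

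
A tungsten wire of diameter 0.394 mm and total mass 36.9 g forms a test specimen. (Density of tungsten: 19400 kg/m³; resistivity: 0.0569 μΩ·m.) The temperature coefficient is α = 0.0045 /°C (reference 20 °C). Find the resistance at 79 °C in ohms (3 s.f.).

9.21 Ω

ρ = 0.0569 μΩ·m = 5.69×10^-8 Ω·m
A = π(d/2)² = π(1.9700e-04 m)² = 1.2192e-07 m²
L = m/(density·A) = 0.0369/(19400×1.2192e-07) = 15.6 m
R = ρL/A = (5.69×10^-8)(15.6)/(1.2192e-07) = 7.281 Ω
R(79 °C) = 7.281 × (1 + 0.0045×59) = 9.21 Ω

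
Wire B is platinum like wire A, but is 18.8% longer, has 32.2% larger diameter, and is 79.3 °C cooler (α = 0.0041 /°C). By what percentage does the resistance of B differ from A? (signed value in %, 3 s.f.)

-54.1%

R ∝ ρL/d² with ρ ∝ (1+αΔT), so R_B/R_A = (1 + 18.8/100) × (1 + 32.2/100)⁻² × (1 − 0.0041×79.3)
= 1.188 × 0.5722 × 0.6749 = 0.4587
(R_B − R_A)/R_A = 0.4587 − 1 = -54.1%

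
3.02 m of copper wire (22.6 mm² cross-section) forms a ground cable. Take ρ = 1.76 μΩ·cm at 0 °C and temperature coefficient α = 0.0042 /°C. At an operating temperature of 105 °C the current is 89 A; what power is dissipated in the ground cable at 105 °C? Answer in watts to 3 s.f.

ρ = 1.76 μΩ·cm = 1.76×10^-8 Ω·m
A = 22.6 mm² = 2.260e-05 m²
R₍0₎ = ρL/A = (1.76×10^-8)(3.02)/(2.260e-05) = 0.002352 Ω
R₍105₎ = R₍0₎(1 + αΔT) = 0.002352 × (1 + 0.0042×105) = 0.003389 Ω
P = I²R = (89)² × 0.003389 = 26.8 W

26.8 W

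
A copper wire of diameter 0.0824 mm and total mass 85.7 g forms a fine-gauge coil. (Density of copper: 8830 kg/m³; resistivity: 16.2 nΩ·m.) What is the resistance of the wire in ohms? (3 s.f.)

5530 Ω

ρ = 16.2 nΩ·m = 1.62×10^-8 Ω·m
A = π(d/2)² = π(4.1200e-05 m)² = 5.3327e-09 m²
L = m/(density·A) = 0.0857/(8830×5.3327e-09) = 1820 m
R = ρL/A = (1.62×10^-8)(1820)/(5.3327e-09) = 5530 Ω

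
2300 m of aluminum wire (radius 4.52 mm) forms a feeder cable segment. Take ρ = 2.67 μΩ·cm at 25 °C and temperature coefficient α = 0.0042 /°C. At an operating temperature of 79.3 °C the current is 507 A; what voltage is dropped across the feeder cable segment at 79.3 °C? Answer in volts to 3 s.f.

ρ = 2.67 μΩ·cm = 2.67×10^-8 Ω·m
A = πr² = π(4.5200e-03 m)² = 6.418e-05 m²
R₍25₎ = ρL/A = (2.67×10^-8)(2300)/(6.418e-05) = 0.9568 Ω
R₍79.3₎ = R₍25₎(1 + αΔT) = 0.9568 × (1 + 0.0042×54.3) = 1.175 Ω
V = IR = 507 × 1.175 = 596 V

596 V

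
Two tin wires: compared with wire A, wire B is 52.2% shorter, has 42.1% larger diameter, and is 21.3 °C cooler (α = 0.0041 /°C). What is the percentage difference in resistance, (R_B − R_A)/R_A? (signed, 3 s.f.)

-78.4%

R ∝ ρL/d² with ρ ∝ (1+αΔT), so R_B/R_A = (1 − 52.2/100) × (1 + 42.1/100)⁻² × (1 − 0.0041×21.3)
= 0.478 × 0.4952 × 0.9127 = 0.216
(R_B − R_A)/R_A = 0.216 − 1 = -78.4%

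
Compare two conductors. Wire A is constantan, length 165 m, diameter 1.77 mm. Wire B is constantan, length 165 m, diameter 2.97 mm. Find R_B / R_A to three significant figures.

0.355

R ∝ ρL/d², so R_B/R_A = (d_A/d_B)²
= (1.77/2.97)² = 0.355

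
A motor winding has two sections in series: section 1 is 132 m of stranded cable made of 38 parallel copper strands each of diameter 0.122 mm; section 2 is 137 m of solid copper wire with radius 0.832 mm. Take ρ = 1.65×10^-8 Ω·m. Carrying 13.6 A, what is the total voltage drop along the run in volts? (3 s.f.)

Section 1: A_strand = π(6.1000e-05)² = 1.169e-08 m²; R₁ = ρL/(N·A_s) = (1.65×10^-8)(132)/(38×1.169e-08) = 4.903 Ω
Section 2: A = πr² = π(8.3200e-04 m)² = 2.175e-06 m²
R₂ = (1.65×10^-8)(137)/(2.175e-06) = 1.039 Ω
R = R₁ + R₂ = 5.942 Ω
V = IR = 13.6 × 5.942 = 80.8 V

80.8 V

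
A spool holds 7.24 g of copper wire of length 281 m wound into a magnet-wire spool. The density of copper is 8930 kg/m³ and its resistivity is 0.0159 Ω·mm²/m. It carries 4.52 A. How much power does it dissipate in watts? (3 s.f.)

31600 W

ρ = 0.0159 Ω·mm²/m = 1.59×10^-8 Ω·m
A = m/(density·L) = 0.00724/(8930×281) = 2.8852e-09 m²
R = ρL/A = (1.59×10^-8)(281)/(2.8852e-09) = 1549 Ω
P = I²R = (4.52)² × 1549 = 31600 W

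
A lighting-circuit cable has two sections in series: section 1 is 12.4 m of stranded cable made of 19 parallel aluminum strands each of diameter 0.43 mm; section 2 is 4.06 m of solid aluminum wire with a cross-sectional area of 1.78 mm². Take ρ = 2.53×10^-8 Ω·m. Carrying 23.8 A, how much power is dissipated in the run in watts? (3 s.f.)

Section 1: A_strand = π(2.1500e-04)² = 1.452e-07 m²; R₁ = ρL/(N·A_s) = (2.53×10^-8)(12.4)/(19×1.452e-07) = 0.1137 Ω
Section 2: A = 1.78 mm² = 1.780e-06 m²
R₂ = (2.53×10^-8)(4.06)/(1.780e-06) = 0.05771 Ω
R = R₁ + R₂ = 0.1714 Ω
P = I²R = (23.8)² × 0.1714 = 97.1 W

97.1 W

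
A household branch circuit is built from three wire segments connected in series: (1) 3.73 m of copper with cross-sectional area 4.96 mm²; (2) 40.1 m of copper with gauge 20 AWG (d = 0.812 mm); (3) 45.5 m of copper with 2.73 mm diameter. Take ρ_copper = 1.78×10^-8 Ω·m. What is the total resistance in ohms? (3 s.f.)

1.53 Ω

Seg 1: A = 4.96 mm² = 4.960e-06 m²
R_1 = (1.78×10^-8)(3.73)/(4.960e-06) = 0.01339 Ω
Seg 2: A = π(0.812/2 mm)² = π(4.0600e-04 m)² = 5.178e-07 m²
R_2 = (1.78×10^-8)(40.1)/(5.178e-07) = 1.378 Ω
Seg 3: A = π(d/2)² = π(1.3650e-03 m)² = 5.853e-06 m²
R_3 = (1.78×10^-8)(45.5)/(5.853e-06) = 0.1384 Ω
R_total = R_1 + R_2 + R_3 = 1.53 Ω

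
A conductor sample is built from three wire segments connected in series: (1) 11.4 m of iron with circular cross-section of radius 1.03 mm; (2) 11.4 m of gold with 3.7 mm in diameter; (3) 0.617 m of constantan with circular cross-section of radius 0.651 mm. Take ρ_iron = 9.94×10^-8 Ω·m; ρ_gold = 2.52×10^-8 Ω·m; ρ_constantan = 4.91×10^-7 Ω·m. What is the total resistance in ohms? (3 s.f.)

0.594 Ω

Seg 1: A = πr² = π(1.0300e-03 m)² = 3.333e-06 m²
R_1 = (9.94×10^-8)(11.4)/(3.333e-06) = 0.34 Ω
Seg 2: A = π(d/2)² = π(1.8500e-03 m)² = 1.075e-05 m²
R_2 = (2.52×10^-8)(11.4)/(1.075e-05) = 0.02672 Ω
Seg 3: A = πr² = π(6.5100e-04 m)² = 1.331e-06 m²
R_3 = (4.91×10^-7)(0.617)/(1.331e-06) = 0.2275 Ω
R_total = R_1 + R_2 + R_3 = 0.594 Ω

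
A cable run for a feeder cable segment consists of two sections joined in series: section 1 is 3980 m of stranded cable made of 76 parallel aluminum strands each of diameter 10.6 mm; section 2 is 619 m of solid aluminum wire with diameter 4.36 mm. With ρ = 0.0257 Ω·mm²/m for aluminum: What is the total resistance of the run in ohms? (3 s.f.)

1.08 Ω

ρ = 0.0257 Ω·mm²/m = 2.57×10^-8 Ω·m
Section 1: A_strand = π(5.3000e-03)² = 8.825e-05 m²; R₁ = ρL/(N·A_s) = (2.57×10^-8)(3980)/(76×8.825e-05) = 0.01525 Ω
Section 2: A = π(d/2)² = π(2.1800e-03 m)² = 1.493e-05 m²
R₂ = (2.57×10^-8)(619)/(1.493e-05) = 1.066 Ω
R = R₁ + R₂ = 1.08 Ω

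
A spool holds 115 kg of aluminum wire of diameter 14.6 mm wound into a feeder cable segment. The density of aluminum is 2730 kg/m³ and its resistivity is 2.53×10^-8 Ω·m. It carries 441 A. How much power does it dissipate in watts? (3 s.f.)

A = π(d/2)² = π(7.3000e-03 m)² = 1.6742e-04 m²
L = m/(density·A) = 115/(2730×1.6742e-04) = 251.6 m
R = ρL/A = (2.53×10^-8)(251.6)/(1.6742e-04) = 0.03802 Ω
P = I²R = (441)² × 0.03802 = 7400 W

7400 W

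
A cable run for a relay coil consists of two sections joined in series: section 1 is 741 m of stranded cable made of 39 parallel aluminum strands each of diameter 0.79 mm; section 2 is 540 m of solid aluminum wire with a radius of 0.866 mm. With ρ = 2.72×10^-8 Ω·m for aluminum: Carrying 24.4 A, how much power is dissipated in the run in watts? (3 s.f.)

4340 W

Section 1: A_strand = π(3.9500e-04)² = 4.902e-07 m²; R₁ = ρL/(N·A_s) = (2.72×10^-8)(741)/(39×4.902e-07) = 1.054 Ω
Section 2: A = πr² = π(8.6600e-04 m)² = 2.356e-06 m²
R₂ = (2.72×10^-8)(540)/(2.356e-06) = 6.234 Ω
R = R₁ + R₂ = 7.288 Ω
P = I²R = (24.4)² × 7.288 = 4340 W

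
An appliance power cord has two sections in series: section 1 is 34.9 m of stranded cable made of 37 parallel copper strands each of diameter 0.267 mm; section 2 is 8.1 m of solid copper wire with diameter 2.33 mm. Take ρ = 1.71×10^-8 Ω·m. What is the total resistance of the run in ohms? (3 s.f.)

0.321 Ω

Section 1: A_strand = π(1.3350e-04)² = 5.599e-08 m²; R₁ = ρL/(N·A_s) = (1.71×10^-8)(34.9)/(37×5.599e-08) = 0.2881 Ω
Section 2: A = π(d/2)² = π(1.1650e-03 m)² = 4.264e-06 m²
R₂ = (1.71×10^-8)(8.1)/(4.264e-06) = 0.03248 Ω
R = R₁ + R₂ = 0.321 Ω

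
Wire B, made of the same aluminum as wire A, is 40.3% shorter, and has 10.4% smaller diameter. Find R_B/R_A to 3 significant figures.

0.744

R ∝ L/d², so R_B/R_A = (1 − 40.3/100) × (1 − 10.4/100)⁻²
= 0.597 × 1.246 = 0.744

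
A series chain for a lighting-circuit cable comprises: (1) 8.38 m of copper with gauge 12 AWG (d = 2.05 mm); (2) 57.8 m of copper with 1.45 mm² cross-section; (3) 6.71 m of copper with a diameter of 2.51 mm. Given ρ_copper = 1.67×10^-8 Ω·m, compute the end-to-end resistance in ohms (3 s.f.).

0.731 Ω

Seg 1: A = π(2.05/2 mm)² = π(1.0250e-03 m)² = 3.301e-06 m²
R_1 = (1.67×10^-8)(8.38)/(3.301e-06) = 0.0424 Ω
Seg 2: A = 1.45 mm² = 1.450e-06 m²
R_2 = (1.67×10^-8)(57.8)/(1.450e-06) = 0.6657 Ω
Seg 3: A = π(d/2)² = π(1.2550e-03 m)² = 4.948e-06 m²
R_3 = (1.67×10^-8)(6.71)/(4.948e-06) = 0.02265 Ω
R_total = R_1 + R_2 + R_3 = 0.731 Ω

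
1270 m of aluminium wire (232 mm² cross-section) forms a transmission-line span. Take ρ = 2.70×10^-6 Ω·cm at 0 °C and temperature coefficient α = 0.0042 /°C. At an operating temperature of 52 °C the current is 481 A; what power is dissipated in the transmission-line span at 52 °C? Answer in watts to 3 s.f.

41700 W

ρ = 2.70×10^-6 Ω·cm = 2.70×10^-8 Ω·m
A = 232 mm² = 2.320e-04 m²
R₍0₎ = ρL/A = (2.70×10^-8)(1270)/(2.320e-04) = 0.1478 Ω
R₍52₎ = R₍0₎(1 + αΔT) = 0.1478 × (1 + 0.0042×52) = 0.1801 Ω
P = I²R = (481)² × 0.1801 = 41700 W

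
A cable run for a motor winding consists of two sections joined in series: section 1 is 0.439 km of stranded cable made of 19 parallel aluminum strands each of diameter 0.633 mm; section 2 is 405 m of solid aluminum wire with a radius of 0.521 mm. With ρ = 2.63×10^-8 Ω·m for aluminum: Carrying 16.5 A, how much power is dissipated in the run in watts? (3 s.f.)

Section 1: A_strand = π(3.1650e-04)² = 3.147e-07 m²; R₁ = ρL/(N·A_s) = (2.63×10^-8)(439)/(19×3.147e-07) = 1.931 Ω
Section 2: A = πr² = π(5.2100e-04 m)² = 8.528e-07 m²
R₂ = (2.63×10^-8)(405)/(8.528e-07) = 12.49 Ω
R = R₁ + R₂ = 14.42 Ω
P = I²R = (16.5)² × 14.42 = 3930 W

3930 W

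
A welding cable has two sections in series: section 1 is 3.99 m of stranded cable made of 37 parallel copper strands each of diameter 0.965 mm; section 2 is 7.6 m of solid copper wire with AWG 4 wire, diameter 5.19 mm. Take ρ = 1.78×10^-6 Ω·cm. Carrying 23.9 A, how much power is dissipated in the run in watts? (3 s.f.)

ρ = 1.78×10^-6 Ω·cm = 1.78×10^-8 Ω·m
Section 1: A_strand = π(4.8250e-04)² = 7.314e-07 m²; R₁ = ρL/(N·A_s) = (1.78×10^-8)(3.99)/(37×7.314e-07) = 0.002625 Ω
Section 2: A = π(5.19/2 mm)² = π(2.5950e-03 m)² = 2.116e-05 m²
R₂ = (1.78×10^-8)(7.6)/(2.116e-05) = 0.006395 Ω
R = R₁ + R₂ = 0.009019 Ω
P = I²R = (23.9)² × 0.009019 = 5.15 W

5.15 W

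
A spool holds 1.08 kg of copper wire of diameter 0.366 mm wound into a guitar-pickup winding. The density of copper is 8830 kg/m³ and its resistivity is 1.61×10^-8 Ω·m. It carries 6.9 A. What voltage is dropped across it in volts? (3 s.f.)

1230 V

A = π(d/2)² = π(1.8300e-04 m)² = 1.0521e-07 m²
L = m/(density·A) = 1.08/(8830×1.0521e-07) = 1163 m
R = ρL/A = (1.61×10^-8)(1163)/(1.0521e-07) = 177.9 Ω
V = IR = 6.9 × 177.9 = 1230 V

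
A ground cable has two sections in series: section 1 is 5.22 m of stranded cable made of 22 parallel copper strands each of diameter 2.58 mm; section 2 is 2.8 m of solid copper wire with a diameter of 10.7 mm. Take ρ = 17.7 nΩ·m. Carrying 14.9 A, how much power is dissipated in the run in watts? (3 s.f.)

ρ = 17.7 nΩ·m = 1.77×10^-8 Ω·m
Section 1: A_strand = π(1.2900e-03)² = 5.228e-06 m²; R₁ = ρL/(N·A_s) = (1.77×10^-8)(5.22)/(22×5.228e-06) = 8.033×10^-4 Ω
Section 2: A = π(d/2)² = π(5.3500e-03 m)² = 8.992e-05 m²
R₂ = (1.77×10^-8)(2.8)/(8.992e-05) = 5.512×10^-4 Ω
R = R₁ + R₂ = 0.001354 Ω
P = I²R = (14.9)² × 0.001354 = 0.301 W

0.301 W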